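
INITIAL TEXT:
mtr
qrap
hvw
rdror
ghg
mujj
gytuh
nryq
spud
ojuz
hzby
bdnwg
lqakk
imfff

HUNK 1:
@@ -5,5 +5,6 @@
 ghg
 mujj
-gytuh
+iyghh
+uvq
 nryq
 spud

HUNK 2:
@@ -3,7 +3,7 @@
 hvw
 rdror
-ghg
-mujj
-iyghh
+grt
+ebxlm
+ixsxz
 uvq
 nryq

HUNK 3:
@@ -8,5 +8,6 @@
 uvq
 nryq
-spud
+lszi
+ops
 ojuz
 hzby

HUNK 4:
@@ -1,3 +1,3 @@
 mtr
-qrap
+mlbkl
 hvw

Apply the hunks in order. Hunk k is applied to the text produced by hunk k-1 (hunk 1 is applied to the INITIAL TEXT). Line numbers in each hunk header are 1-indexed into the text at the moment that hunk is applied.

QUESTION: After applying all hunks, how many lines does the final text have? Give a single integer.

Answer: 16

Derivation:
Hunk 1: at line 5 remove [gytuh] add [iyghh,uvq] -> 15 lines: mtr qrap hvw rdror ghg mujj iyghh uvq nryq spud ojuz hzby bdnwg lqakk imfff
Hunk 2: at line 3 remove [ghg,mujj,iyghh] add [grt,ebxlm,ixsxz] -> 15 lines: mtr qrap hvw rdror grt ebxlm ixsxz uvq nryq spud ojuz hzby bdnwg lqakk imfff
Hunk 3: at line 8 remove [spud] add [lszi,ops] -> 16 lines: mtr qrap hvw rdror grt ebxlm ixsxz uvq nryq lszi ops ojuz hzby bdnwg lqakk imfff
Hunk 4: at line 1 remove [qrap] add [mlbkl] -> 16 lines: mtr mlbkl hvw rdror grt ebxlm ixsxz uvq nryq lszi ops ojuz hzby bdnwg lqakk imfff
Final line count: 16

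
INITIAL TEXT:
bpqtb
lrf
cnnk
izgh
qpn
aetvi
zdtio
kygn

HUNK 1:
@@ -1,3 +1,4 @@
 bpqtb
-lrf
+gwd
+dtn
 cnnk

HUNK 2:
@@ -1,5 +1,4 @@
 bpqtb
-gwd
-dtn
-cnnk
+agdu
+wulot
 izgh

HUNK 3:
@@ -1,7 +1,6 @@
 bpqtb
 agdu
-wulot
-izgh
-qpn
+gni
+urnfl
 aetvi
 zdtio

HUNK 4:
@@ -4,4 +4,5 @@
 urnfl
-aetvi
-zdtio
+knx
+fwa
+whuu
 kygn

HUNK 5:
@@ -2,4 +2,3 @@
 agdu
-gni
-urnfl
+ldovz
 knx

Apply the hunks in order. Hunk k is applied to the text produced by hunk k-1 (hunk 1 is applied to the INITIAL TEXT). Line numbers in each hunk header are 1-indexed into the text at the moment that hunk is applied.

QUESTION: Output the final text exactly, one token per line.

Hunk 1: at line 1 remove [lrf] add [gwd,dtn] -> 9 lines: bpqtb gwd dtn cnnk izgh qpn aetvi zdtio kygn
Hunk 2: at line 1 remove [gwd,dtn,cnnk] add [agdu,wulot] -> 8 lines: bpqtb agdu wulot izgh qpn aetvi zdtio kygn
Hunk 3: at line 1 remove [wulot,izgh,qpn] add [gni,urnfl] -> 7 lines: bpqtb agdu gni urnfl aetvi zdtio kygn
Hunk 4: at line 4 remove [aetvi,zdtio] add [knx,fwa,whuu] -> 8 lines: bpqtb agdu gni urnfl knx fwa whuu kygn
Hunk 5: at line 2 remove [gni,urnfl] add [ldovz] -> 7 lines: bpqtb agdu ldovz knx fwa whuu kygn

Answer: bpqtb
agdu
ldovz
knx
fwa
whuu
kygn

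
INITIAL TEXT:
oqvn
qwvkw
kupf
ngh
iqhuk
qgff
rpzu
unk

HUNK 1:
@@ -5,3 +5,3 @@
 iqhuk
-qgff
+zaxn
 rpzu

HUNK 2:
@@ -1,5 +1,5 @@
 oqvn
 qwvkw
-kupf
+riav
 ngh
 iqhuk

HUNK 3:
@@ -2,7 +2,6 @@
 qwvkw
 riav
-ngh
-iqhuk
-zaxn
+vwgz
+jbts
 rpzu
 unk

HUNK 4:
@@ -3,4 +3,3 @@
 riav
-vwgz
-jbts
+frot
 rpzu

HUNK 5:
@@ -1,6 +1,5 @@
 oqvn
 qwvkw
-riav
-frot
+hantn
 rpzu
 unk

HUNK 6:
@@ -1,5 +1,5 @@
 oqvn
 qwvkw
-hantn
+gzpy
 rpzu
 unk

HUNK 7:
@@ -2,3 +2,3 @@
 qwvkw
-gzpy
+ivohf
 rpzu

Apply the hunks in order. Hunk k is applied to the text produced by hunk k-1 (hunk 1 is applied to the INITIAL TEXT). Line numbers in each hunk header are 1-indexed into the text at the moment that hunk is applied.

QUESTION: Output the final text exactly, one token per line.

Answer: oqvn
qwvkw
ivohf
rpzu
unk

Derivation:
Hunk 1: at line 5 remove [qgff] add [zaxn] -> 8 lines: oqvn qwvkw kupf ngh iqhuk zaxn rpzu unk
Hunk 2: at line 1 remove [kupf] add [riav] -> 8 lines: oqvn qwvkw riav ngh iqhuk zaxn rpzu unk
Hunk 3: at line 2 remove [ngh,iqhuk,zaxn] add [vwgz,jbts] -> 7 lines: oqvn qwvkw riav vwgz jbts rpzu unk
Hunk 4: at line 3 remove [vwgz,jbts] add [frot] -> 6 lines: oqvn qwvkw riav frot rpzu unk
Hunk 5: at line 1 remove [riav,frot] add [hantn] -> 5 lines: oqvn qwvkw hantn rpzu unk
Hunk 6: at line 1 remove [hantn] add [gzpy] -> 5 lines: oqvn qwvkw gzpy rpzu unk
Hunk 7: at line 2 remove [gzpy] add [ivohf] -> 5 lines: oqvn qwvkw ivohf rpzu unk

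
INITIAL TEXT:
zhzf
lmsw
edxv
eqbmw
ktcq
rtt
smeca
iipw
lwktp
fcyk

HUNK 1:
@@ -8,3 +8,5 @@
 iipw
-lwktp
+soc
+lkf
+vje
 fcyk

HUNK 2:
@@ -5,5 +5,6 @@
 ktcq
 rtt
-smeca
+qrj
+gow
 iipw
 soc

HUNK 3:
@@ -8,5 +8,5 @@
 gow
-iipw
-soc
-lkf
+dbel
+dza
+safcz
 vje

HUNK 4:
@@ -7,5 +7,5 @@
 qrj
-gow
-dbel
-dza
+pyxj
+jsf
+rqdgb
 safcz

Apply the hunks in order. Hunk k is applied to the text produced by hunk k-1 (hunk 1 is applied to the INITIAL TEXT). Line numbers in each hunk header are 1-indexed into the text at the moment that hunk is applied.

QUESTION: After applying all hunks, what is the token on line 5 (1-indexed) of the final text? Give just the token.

Hunk 1: at line 8 remove [lwktp] add [soc,lkf,vje] -> 12 lines: zhzf lmsw edxv eqbmw ktcq rtt smeca iipw soc lkf vje fcyk
Hunk 2: at line 5 remove [smeca] add [qrj,gow] -> 13 lines: zhzf lmsw edxv eqbmw ktcq rtt qrj gow iipw soc lkf vje fcyk
Hunk 3: at line 8 remove [iipw,soc,lkf] add [dbel,dza,safcz] -> 13 lines: zhzf lmsw edxv eqbmw ktcq rtt qrj gow dbel dza safcz vje fcyk
Hunk 4: at line 7 remove [gow,dbel,dza] add [pyxj,jsf,rqdgb] -> 13 lines: zhzf lmsw edxv eqbmw ktcq rtt qrj pyxj jsf rqdgb safcz vje fcyk
Final line 5: ktcq

Answer: ktcq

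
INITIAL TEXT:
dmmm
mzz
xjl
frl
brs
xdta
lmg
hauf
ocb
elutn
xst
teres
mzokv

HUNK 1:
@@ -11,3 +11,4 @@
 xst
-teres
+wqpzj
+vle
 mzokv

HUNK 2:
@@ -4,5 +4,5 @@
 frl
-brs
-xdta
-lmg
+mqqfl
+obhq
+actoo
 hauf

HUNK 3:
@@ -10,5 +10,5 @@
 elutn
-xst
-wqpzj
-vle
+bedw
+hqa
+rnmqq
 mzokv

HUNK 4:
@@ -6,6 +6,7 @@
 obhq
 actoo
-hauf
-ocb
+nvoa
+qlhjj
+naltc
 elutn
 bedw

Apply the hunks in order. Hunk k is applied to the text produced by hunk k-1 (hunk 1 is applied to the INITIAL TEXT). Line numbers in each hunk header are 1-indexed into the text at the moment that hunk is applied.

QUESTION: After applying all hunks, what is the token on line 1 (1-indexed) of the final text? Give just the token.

Answer: dmmm

Derivation:
Hunk 1: at line 11 remove [teres] add [wqpzj,vle] -> 14 lines: dmmm mzz xjl frl brs xdta lmg hauf ocb elutn xst wqpzj vle mzokv
Hunk 2: at line 4 remove [brs,xdta,lmg] add [mqqfl,obhq,actoo] -> 14 lines: dmmm mzz xjl frl mqqfl obhq actoo hauf ocb elutn xst wqpzj vle mzokv
Hunk 3: at line 10 remove [xst,wqpzj,vle] add [bedw,hqa,rnmqq] -> 14 lines: dmmm mzz xjl frl mqqfl obhq actoo hauf ocb elutn bedw hqa rnmqq mzokv
Hunk 4: at line 6 remove [hauf,ocb] add [nvoa,qlhjj,naltc] -> 15 lines: dmmm mzz xjl frl mqqfl obhq actoo nvoa qlhjj naltc elutn bedw hqa rnmqq mzokv
Final line 1: dmmm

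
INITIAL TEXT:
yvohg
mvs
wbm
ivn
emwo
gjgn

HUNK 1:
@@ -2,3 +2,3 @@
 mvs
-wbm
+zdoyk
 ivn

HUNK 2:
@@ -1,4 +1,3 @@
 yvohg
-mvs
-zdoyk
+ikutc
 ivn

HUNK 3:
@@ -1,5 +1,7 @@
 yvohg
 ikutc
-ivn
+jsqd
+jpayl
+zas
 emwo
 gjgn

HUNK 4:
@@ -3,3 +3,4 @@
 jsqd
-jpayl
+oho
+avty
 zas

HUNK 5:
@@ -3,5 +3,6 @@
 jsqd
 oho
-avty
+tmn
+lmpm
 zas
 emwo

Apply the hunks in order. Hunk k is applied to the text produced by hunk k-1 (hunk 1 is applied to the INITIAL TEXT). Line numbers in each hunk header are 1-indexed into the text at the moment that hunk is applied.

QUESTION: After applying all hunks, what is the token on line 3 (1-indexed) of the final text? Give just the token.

Hunk 1: at line 2 remove [wbm] add [zdoyk] -> 6 lines: yvohg mvs zdoyk ivn emwo gjgn
Hunk 2: at line 1 remove [mvs,zdoyk] add [ikutc] -> 5 lines: yvohg ikutc ivn emwo gjgn
Hunk 3: at line 1 remove [ivn] add [jsqd,jpayl,zas] -> 7 lines: yvohg ikutc jsqd jpayl zas emwo gjgn
Hunk 4: at line 3 remove [jpayl] add [oho,avty] -> 8 lines: yvohg ikutc jsqd oho avty zas emwo gjgn
Hunk 5: at line 3 remove [avty] add [tmn,lmpm] -> 9 lines: yvohg ikutc jsqd oho tmn lmpm zas emwo gjgn
Final line 3: jsqd

Answer: jsqd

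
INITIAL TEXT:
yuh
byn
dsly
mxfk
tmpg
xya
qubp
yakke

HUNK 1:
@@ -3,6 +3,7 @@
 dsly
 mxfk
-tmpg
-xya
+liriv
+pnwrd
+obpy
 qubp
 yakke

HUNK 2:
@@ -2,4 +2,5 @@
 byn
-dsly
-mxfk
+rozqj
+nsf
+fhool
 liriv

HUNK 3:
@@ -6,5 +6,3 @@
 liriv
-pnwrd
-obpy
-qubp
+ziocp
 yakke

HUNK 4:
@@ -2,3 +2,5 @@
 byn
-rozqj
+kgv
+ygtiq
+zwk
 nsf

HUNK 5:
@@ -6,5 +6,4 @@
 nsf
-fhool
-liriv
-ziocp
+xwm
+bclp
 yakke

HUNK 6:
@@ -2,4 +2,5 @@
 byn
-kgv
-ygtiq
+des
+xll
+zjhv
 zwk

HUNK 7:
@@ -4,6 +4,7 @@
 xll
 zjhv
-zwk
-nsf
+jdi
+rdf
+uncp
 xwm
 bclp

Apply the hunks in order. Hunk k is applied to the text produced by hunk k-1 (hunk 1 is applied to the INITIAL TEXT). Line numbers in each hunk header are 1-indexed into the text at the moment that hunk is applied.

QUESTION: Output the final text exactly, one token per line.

Hunk 1: at line 3 remove [tmpg,xya] add [liriv,pnwrd,obpy] -> 9 lines: yuh byn dsly mxfk liriv pnwrd obpy qubp yakke
Hunk 2: at line 2 remove [dsly,mxfk] add [rozqj,nsf,fhool] -> 10 lines: yuh byn rozqj nsf fhool liriv pnwrd obpy qubp yakke
Hunk 3: at line 6 remove [pnwrd,obpy,qubp] add [ziocp] -> 8 lines: yuh byn rozqj nsf fhool liriv ziocp yakke
Hunk 4: at line 2 remove [rozqj] add [kgv,ygtiq,zwk] -> 10 lines: yuh byn kgv ygtiq zwk nsf fhool liriv ziocp yakke
Hunk 5: at line 6 remove [fhool,liriv,ziocp] add [xwm,bclp] -> 9 lines: yuh byn kgv ygtiq zwk nsf xwm bclp yakke
Hunk 6: at line 2 remove [kgv,ygtiq] add [des,xll,zjhv] -> 10 lines: yuh byn des xll zjhv zwk nsf xwm bclp yakke
Hunk 7: at line 4 remove [zwk,nsf] add [jdi,rdf,uncp] -> 11 lines: yuh byn des xll zjhv jdi rdf uncp xwm bclp yakke

Answer: yuh
byn
des
xll
zjhv
jdi
rdf
uncp
xwm
bclp
yakke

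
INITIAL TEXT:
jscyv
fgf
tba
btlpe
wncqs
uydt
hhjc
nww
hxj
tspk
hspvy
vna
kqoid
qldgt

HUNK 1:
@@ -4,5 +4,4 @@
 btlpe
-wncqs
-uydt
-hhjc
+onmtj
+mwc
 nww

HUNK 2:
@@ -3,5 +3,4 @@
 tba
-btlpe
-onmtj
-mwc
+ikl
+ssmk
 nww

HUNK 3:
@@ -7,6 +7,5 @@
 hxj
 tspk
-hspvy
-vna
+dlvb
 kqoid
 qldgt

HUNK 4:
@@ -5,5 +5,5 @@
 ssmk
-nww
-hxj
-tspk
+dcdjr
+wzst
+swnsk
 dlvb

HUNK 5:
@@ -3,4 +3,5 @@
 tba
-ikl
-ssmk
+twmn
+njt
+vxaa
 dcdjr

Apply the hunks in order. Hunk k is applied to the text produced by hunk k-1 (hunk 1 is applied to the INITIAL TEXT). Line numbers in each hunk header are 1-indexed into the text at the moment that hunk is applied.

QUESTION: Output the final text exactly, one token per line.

Hunk 1: at line 4 remove [wncqs,uydt,hhjc] add [onmtj,mwc] -> 13 lines: jscyv fgf tba btlpe onmtj mwc nww hxj tspk hspvy vna kqoid qldgt
Hunk 2: at line 3 remove [btlpe,onmtj,mwc] add [ikl,ssmk] -> 12 lines: jscyv fgf tba ikl ssmk nww hxj tspk hspvy vna kqoid qldgt
Hunk 3: at line 7 remove [hspvy,vna] add [dlvb] -> 11 lines: jscyv fgf tba ikl ssmk nww hxj tspk dlvb kqoid qldgt
Hunk 4: at line 5 remove [nww,hxj,tspk] add [dcdjr,wzst,swnsk] -> 11 lines: jscyv fgf tba ikl ssmk dcdjr wzst swnsk dlvb kqoid qldgt
Hunk 5: at line 3 remove [ikl,ssmk] add [twmn,njt,vxaa] -> 12 lines: jscyv fgf tba twmn njt vxaa dcdjr wzst swnsk dlvb kqoid qldgt

Answer: jscyv
fgf
tba
twmn
njt
vxaa
dcdjr
wzst
swnsk
dlvb
kqoid
qldgt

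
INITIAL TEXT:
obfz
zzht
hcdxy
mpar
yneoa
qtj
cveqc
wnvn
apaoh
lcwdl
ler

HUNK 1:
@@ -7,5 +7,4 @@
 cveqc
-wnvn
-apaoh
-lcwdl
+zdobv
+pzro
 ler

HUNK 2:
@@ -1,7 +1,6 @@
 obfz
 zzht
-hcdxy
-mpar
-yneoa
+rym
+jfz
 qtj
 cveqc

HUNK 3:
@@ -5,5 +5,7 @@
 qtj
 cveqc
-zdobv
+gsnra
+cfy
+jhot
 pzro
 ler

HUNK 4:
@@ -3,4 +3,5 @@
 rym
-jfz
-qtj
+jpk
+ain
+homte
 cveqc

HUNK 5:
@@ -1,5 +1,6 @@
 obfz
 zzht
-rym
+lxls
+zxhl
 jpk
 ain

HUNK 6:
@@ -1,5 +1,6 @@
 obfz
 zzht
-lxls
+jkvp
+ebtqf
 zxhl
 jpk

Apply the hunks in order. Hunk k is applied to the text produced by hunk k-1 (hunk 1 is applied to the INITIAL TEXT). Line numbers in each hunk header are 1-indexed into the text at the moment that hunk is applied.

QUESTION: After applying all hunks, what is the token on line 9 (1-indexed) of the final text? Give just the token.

Hunk 1: at line 7 remove [wnvn,apaoh,lcwdl] add [zdobv,pzro] -> 10 lines: obfz zzht hcdxy mpar yneoa qtj cveqc zdobv pzro ler
Hunk 2: at line 1 remove [hcdxy,mpar,yneoa] add [rym,jfz] -> 9 lines: obfz zzht rym jfz qtj cveqc zdobv pzro ler
Hunk 3: at line 5 remove [zdobv] add [gsnra,cfy,jhot] -> 11 lines: obfz zzht rym jfz qtj cveqc gsnra cfy jhot pzro ler
Hunk 4: at line 3 remove [jfz,qtj] add [jpk,ain,homte] -> 12 lines: obfz zzht rym jpk ain homte cveqc gsnra cfy jhot pzro ler
Hunk 5: at line 1 remove [rym] add [lxls,zxhl] -> 13 lines: obfz zzht lxls zxhl jpk ain homte cveqc gsnra cfy jhot pzro ler
Hunk 6: at line 1 remove [lxls] add [jkvp,ebtqf] -> 14 lines: obfz zzht jkvp ebtqf zxhl jpk ain homte cveqc gsnra cfy jhot pzro ler
Final line 9: cveqc

Answer: cveqc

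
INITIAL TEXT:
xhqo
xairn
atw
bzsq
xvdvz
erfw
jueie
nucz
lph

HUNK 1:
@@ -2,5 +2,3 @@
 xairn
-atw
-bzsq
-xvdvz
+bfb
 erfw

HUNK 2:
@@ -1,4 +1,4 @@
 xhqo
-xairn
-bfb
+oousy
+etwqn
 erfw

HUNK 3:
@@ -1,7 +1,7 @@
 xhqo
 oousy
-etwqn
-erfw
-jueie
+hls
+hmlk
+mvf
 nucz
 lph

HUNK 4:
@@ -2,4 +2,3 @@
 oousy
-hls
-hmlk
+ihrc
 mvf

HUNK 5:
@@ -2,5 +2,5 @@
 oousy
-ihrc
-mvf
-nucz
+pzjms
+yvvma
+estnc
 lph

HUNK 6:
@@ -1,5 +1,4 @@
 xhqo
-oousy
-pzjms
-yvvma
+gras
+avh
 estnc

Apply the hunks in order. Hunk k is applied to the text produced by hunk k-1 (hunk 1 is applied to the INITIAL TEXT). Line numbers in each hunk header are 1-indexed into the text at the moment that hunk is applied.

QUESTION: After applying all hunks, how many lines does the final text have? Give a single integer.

Answer: 5

Derivation:
Hunk 1: at line 2 remove [atw,bzsq,xvdvz] add [bfb] -> 7 lines: xhqo xairn bfb erfw jueie nucz lph
Hunk 2: at line 1 remove [xairn,bfb] add [oousy,etwqn] -> 7 lines: xhqo oousy etwqn erfw jueie nucz lph
Hunk 3: at line 1 remove [etwqn,erfw,jueie] add [hls,hmlk,mvf] -> 7 lines: xhqo oousy hls hmlk mvf nucz lph
Hunk 4: at line 2 remove [hls,hmlk] add [ihrc] -> 6 lines: xhqo oousy ihrc mvf nucz lph
Hunk 5: at line 2 remove [ihrc,mvf,nucz] add [pzjms,yvvma,estnc] -> 6 lines: xhqo oousy pzjms yvvma estnc lph
Hunk 6: at line 1 remove [oousy,pzjms,yvvma] add [gras,avh] -> 5 lines: xhqo gras avh estnc lph
Final line count: 5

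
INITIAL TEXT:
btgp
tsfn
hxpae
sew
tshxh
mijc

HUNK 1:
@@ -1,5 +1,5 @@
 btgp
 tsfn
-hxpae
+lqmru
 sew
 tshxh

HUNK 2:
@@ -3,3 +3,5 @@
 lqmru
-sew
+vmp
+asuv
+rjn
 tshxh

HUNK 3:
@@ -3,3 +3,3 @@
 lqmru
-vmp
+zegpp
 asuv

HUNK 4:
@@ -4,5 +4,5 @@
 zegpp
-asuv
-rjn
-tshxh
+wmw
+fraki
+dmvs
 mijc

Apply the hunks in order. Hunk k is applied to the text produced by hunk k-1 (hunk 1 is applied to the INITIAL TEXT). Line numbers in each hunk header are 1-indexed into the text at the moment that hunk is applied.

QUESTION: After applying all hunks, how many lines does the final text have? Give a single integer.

Answer: 8

Derivation:
Hunk 1: at line 1 remove [hxpae] add [lqmru] -> 6 lines: btgp tsfn lqmru sew tshxh mijc
Hunk 2: at line 3 remove [sew] add [vmp,asuv,rjn] -> 8 lines: btgp tsfn lqmru vmp asuv rjn tshxh mijc
Hunk 3: at line 3 remove [vmp] add [zegpp] -> 8 lines: btgp tsfn lqmru zegpp asuv rjn tshxh mijc
Hunk 4: at line 4 remove [asuv,rjn,tshxh] add [wmw,fraki,dmvs] -> 8 lines: btgp tsfn lqmru zegpp wmw fraki dmvs mijc
Final line count: 8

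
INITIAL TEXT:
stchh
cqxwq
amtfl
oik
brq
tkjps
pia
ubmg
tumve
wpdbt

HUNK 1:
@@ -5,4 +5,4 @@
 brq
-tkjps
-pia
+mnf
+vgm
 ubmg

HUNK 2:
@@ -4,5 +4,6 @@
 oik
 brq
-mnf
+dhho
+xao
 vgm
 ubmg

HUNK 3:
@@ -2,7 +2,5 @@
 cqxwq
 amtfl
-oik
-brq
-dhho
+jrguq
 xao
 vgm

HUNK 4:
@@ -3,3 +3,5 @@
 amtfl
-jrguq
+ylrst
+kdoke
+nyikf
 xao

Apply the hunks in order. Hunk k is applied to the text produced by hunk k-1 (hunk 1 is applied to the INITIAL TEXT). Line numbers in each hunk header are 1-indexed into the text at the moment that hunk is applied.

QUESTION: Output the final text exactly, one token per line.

Answer: stchh
cqxwq
amtfl
ylrst
kdoke
nyikf
xao
vgm
ubmg
tumve
wpdbt

Derivation:
Hunk 1: at line 5 remove [tkjps,pia] add [mnf,vgm] -> 10 lines: stchh cqxwq amtfl oik brq mnf vgm ubmg tumve wpdbt
Hunk 2: at line 4 remove [mnf] add [dhho,xao] -> 11 lines: stchh cqxwq amtfl oik brq dhho xao vgm ubmg tumve wpdbt
Hunk 3: at line 2 remove [oik,brq,dhho] add [jrguq] -> 9 lines: stchh cqxwq amtfl jrguq xao vgm ubmg tumve wpdbt
Hunk 4: at line 3 remove [jrguq] add [ylrst,kdoke,nyikf] -> 11 lines: stchh cqxwq amtfl ylrst kdoke nyikf xao vgm ubmg tumve wpdbt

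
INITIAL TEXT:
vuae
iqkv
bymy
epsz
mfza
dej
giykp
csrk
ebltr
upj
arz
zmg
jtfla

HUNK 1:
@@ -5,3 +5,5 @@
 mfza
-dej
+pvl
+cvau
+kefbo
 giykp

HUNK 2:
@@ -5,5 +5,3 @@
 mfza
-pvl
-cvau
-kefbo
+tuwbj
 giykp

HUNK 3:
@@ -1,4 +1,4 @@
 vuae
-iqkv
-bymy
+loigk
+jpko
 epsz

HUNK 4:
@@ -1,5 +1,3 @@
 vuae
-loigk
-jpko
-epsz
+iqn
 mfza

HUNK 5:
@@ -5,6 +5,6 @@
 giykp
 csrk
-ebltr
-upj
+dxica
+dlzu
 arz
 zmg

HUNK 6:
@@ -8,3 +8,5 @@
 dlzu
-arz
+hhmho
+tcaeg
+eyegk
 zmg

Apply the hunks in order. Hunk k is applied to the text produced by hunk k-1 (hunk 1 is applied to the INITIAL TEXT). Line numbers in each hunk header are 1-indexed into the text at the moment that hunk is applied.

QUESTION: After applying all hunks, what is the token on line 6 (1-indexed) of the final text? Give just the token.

Answer: csrk

Derivation:
Hunk 1: at line 5 remove [dej] add [pvl,cvau,kefbo] -> 15 lines: vuae iqkv bymy epsz mfza pvl cvau kefbo giykp csrk ebltr upj arz zmg jtfla
Hunk 2: at line 5 remove [pvl,cvau,kefbo] add [tuwbj] -> 13 lines: vuae iqkv bymy epsz mfza tuwbj giykp csrk ebltr upj arz zmg jtfla
Hunk 3: at line 1 remove [iqkv,bymy] add [loigk,jpko] -> 13 lines: vuae loigk jpko epsz mfza tuwbj giykp csrk ebltr upj arz zmg jtfla
Hunk 4: at line 1 remove [loigk,jpko,epsz] add [iqn] -> 11 lines: vuae iqn mfza tuwbj giykp csrk ebltr upj arz zmg jtfla
Hunk 5: at line 5 remove [ebltr,upj] add [dxica,dlzu] -> 11 lines: vuae iqn mfza tuwbj giykp csrk dxica dlzu arz zmg jtfla
Hunk 6: at line 8 remove [arz] add [hhmho,tcaeg,eyegk] -> 13 lines: vuae iqn mfza tuwbj giykp csrk dxica dlzu hhmho tcaeg eyegk zmg jtfla
Final line 6: csrk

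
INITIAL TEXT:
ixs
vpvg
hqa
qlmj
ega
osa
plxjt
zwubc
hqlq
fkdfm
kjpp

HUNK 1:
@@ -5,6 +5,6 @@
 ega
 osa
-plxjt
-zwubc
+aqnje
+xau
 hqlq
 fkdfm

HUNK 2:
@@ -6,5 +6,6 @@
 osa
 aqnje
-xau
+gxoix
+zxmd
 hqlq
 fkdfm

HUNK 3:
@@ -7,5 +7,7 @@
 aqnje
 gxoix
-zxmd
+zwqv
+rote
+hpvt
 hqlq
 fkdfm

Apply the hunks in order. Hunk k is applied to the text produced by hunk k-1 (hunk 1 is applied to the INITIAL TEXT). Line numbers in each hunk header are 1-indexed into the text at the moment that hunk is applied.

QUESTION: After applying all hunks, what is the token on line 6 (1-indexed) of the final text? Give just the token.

Hunk 1: at line 5 remove [plxjt,zwubc] add [aqnje,xau] -> 11 lines: ixs vpvg hqa qlmj ega osa aqnje xau hqlq fkdfm kjpp
Hunk 2: at line 6 remove [xau] add [gxoix,zxmd] -> 12 lines: ixs vpvg hqa qlmj ega osa aqnje gxoix zxmd hqlq fkdfm kjpp
Hunk 3: at line 7 remove [zxmd] add [zwqv,rote,hpvt] -> 14 lines: ixs vpvg hqa qlmj ega osa aqnje gxoix zwqv rote hpvt hqlq fkdfm kjpp
Final line 6: osa

Answer: osa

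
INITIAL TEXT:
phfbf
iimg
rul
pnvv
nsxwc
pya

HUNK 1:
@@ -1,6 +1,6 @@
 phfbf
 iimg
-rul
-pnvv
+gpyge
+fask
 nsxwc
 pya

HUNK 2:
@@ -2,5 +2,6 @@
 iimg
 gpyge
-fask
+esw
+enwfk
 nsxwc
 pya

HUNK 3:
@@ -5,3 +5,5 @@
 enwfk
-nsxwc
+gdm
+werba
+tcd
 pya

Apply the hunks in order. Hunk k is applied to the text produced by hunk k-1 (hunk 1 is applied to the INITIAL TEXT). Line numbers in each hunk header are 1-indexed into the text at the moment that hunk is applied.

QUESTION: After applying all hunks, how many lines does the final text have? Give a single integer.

Hunk 1: at line 1 remove [rul,pnvv] add [gpyge,fask] -> 6 lines: phfbf iimg gpyge fask nsxwc pya
Hunk 2: at line 2 remove [fask] add [esw,enwfk] -> 7 lines: phfbf iimg gpyge esw enwfk nsxwc pya
Hunk 3: at line 5 remove [nsxwc] add [gdm,werba,tcd] -> 9 lines: phfbf iimg gpyge esw enwfk gdm werba tcd pya
Final line count: 9

Answer: 9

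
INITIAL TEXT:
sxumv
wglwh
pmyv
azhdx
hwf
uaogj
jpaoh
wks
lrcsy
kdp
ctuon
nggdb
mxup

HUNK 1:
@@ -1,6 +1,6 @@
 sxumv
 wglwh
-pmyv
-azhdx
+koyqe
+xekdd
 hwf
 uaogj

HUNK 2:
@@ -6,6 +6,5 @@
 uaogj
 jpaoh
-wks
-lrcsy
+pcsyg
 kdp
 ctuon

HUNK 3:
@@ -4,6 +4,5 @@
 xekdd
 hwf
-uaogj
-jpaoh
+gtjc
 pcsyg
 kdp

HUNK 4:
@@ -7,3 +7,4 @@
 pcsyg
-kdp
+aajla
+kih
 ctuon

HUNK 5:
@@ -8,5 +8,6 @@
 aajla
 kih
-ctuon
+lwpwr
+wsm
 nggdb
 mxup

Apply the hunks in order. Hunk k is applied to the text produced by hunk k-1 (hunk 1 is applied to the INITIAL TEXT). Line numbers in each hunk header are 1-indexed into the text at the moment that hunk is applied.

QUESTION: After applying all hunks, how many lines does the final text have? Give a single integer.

Answer: 13

Derivation:
Hunk 1: at line 1 remove [pmyv,azhdx] add [koyqe,xekdd] -> 13 lines: sxumv wglwh koyqe xekdd hwf uaogj jpaoh wks lrcsy kdp ctuon nggdb mxup
Hunk 2: at line 6 remove [wks,lrcsy] add [pcsyg] -> 12 lines: sxumv wglwh koyqe xekdd hwf uaogj jpaoh pcsyg kdp ctuon nggdb mxup
Hunk 3: at line 4 remove [uaogj,jpaoh] add [gtjc] -> 11 lines: sxumv wglwh koyqe xekdd hwf gtjc pcsyg kdp ctuon nggdb mxup
Hunk 4: at line 7 remove [kdp] add [aajla,kih] -> 12 lines: sxumv wglwh koyqe xekdd hwf gtjc pcsyg aajla kih ctuon nggdb mxup
Hunk 5: at line 8 remove [ctuon] add [lwpwr,wsm] -> 13 lines: sxumv wglwh koyqe xekdd hwf gtjc pcsyg aajla kih lwpwr wsm nggdb mxup
Final line count: 13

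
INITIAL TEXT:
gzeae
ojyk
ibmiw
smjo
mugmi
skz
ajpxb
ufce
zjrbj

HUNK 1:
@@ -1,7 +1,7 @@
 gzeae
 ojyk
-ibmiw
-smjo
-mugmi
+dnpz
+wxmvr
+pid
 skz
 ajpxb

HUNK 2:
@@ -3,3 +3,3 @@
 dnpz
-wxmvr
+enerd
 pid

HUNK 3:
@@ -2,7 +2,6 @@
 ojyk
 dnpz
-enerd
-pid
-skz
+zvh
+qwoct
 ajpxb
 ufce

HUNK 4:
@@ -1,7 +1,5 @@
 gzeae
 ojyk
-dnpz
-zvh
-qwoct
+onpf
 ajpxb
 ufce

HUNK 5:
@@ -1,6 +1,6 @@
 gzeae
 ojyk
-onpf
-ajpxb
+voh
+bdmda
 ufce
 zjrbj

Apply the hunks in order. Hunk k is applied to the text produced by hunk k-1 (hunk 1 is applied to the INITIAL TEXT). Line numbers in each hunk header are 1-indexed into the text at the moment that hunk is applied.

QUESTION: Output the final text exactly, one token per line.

Hunk 1: at line 1 remove [ibmiw,smjo,mugmi] add [dnpz,wxmvr,pid] -> 9 lines: gzeae ojyk dnpz wxmvr pid skz ajpxb ufce zjrbj
Hunk 2: at line 3 remove [wxmvr] add [enerd] -> 9 lines: gzeae ojyk dnpz enerd pid skz ajpxb ufce zjrbj
Hunk 3: at line 2 remove [enerd,pid,skz] add [zvh,qwoct] -> 8 lines: gzeae ojyk dnpz zvh qwoct ajpxb ufce zjrbj
Hunk 4: at line 1 remove [dnpz,zvh,qwoct] add [onpf] -> 6 lines: gzeae ojyk onpf ajpxb ufce zjrbj
Hunk 5: at line 1 remove [onpf,ajpxb] add [voh,bdmda] -> 6 lines: gzeae ojyk voh bdmda ufce zjrbj

Answer: gzeae
ojyk
voh
bdmda
ufce
zjrbj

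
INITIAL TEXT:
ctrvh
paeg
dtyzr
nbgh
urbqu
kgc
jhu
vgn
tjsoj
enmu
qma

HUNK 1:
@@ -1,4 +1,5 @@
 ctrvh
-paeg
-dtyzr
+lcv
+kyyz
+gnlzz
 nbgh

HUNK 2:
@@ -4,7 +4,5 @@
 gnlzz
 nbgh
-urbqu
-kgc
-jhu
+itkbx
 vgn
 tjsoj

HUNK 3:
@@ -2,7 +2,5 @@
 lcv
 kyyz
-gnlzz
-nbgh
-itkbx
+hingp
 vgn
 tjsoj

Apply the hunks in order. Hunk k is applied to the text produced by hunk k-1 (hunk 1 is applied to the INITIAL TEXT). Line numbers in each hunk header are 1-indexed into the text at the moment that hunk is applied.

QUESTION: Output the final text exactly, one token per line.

Answer: ctrvh
lcv
kyyz
hingp
vgn
tjsoj
enmu
qma

Derivation:
Hunk 1: at line 1 remove [paeg,dtyzr] add [lcv,kyyz,gnlzz] -> 12 lines: ctrvh lcv kyyz gnlzz nbgh urbqu kgc jhu vgn tjsoj enmu qma
Hunk 2: at line 4 remove [urbqu,kgc,jhu] add [itkbx] -> 10 lines: ctrvh lcv kyyz gnlzz nbgh itkbx vgn tjsoj enmu qma
Hunk 3: at line 2 remove [gnlzz,nbgh,itkbx] add [hingp] -> 8 lines: ctrvh lcv kyyz hingp vgn tjsoj enmu qma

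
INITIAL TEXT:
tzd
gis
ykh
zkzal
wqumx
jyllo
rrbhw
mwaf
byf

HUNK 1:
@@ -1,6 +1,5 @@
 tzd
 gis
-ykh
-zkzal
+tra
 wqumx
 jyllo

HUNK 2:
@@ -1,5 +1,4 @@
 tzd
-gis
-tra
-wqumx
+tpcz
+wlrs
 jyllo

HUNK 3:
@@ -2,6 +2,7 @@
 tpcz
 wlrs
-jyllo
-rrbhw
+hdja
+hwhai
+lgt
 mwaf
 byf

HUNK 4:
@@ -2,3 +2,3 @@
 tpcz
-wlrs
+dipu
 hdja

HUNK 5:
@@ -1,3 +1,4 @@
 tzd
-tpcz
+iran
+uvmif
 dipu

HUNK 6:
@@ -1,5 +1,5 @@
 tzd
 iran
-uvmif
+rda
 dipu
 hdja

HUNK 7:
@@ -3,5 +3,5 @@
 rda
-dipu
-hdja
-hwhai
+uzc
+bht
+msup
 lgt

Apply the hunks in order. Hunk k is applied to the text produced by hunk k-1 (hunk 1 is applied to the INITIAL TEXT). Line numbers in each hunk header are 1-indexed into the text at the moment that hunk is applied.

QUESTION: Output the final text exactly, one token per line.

Answer: tzd
iran
rda
uzc
bht
msup
lgt
mwaf
byf

Derivation:
Hunk 1: at line 1 remove [ykh,zkzal] add [tra] -> 8 lines: tzd gis tra wqumx jyllo rrbhw mwaf byf
Hunk 2: at line 1 remove [gis,tra,wqumx] add [tpcz,wlrs] -> 7 lines: tzd tpcz wlrs jyllo rrbhw mwaf byf
Hunk 3: at line 2 remove [jyllo,rrbhw] add [hdja,hwhai,lgt] -> 8 lines: tzd tpcz wlrs hdja hwhai lgt mwaf byf
Hunk 4: at line 2 remove [wlrs] add [dipu] -> 8 lines: tzd tpcz dipu hdja hwhai lgt mwaf byf
Hunk 5: at line 1 remove [tpcz] add [iran,uvmif] -> 9 lines: tzd iran uvmif dipu hdja hwhai lgt mwaf byf
Hunk 6: at line 1 remove [uvmif] add [rda] -> 9 lines: tzd iran rda dipu hdja hwhai lgt mwaf byf
Hunk 7: at line 3 remove [dipu,hdja,hwhai] add [uzc,bht,msup] -> 9 lines: tzd iran rda uzc bht msup lgt mwaf byf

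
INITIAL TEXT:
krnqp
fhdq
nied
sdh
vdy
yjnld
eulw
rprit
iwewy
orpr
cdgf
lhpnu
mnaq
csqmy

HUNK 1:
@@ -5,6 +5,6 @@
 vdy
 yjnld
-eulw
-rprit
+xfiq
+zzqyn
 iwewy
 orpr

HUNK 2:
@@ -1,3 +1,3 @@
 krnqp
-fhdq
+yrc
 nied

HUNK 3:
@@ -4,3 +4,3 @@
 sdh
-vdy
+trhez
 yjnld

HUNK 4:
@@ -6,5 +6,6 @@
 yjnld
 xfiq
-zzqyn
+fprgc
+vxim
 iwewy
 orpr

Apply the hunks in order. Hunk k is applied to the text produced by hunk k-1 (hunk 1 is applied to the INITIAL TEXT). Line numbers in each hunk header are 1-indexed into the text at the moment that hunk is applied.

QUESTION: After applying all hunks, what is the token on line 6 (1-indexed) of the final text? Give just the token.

Hunk 1: at line 5 remove [eulw,rprit] add [xfiq,zzqyn] -> 14 lines: krnqp fhdq nied sdh vdy yjnld xfiq zzqyn iwewy orpr cdgf lhpnu mnaq csqmy
Hunk 2: at line 1 remove [fhdq] add [yrc] -> 14 lines: krnqp yrc nied sdh vdy yjnld xfiq zzqyn iwewy orpr cdgf lhpnu mnaq csqmy
Hunk 3: at line 4 remove [vdy] add [trhez] -> 14 lines: krnqp yrc nied sdh trhez yjnld xfiq zzqyn iwewy orpr cdgf lhpnu mnaq csqmy
Hunk 4: at line 6 remove [zzqyn] add [fprgc,vxim] -> 15 lines: krnqp yrc nied sdh trhez yjnld xfiq fprgc vxim iwewy orpr cdgf lhpnu mnaq csqmy
Final line 6: yjnld

Answer: yjnld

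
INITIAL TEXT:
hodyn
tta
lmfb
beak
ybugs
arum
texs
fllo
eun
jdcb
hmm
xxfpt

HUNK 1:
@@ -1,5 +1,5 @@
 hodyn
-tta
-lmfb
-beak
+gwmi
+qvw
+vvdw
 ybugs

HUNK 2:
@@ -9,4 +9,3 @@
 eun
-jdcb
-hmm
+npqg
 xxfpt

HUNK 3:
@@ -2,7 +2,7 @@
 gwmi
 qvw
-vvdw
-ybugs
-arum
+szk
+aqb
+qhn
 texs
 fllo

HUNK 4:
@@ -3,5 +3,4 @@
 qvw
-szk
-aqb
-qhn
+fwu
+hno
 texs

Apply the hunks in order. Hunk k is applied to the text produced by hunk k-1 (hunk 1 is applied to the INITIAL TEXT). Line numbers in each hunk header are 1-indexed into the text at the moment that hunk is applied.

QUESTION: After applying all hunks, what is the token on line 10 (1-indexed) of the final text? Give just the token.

Hunk 1: at line 1 remove [tta,lmfb,beak] add [gwmi,qvw,vvdw] -> 12 lines: hodyn gwmi qvw vvdw ybugs arum texs fllo eun jdcb hmm xxfpt
Hunk 2: at line 9 remove [jdcb,hmm] add [npqg] -> 11 lines: hodyn gwmi qvw vvdw ybugs arum texs fllo eun npqg xxfpt
Hunk 3: at line 2 remove [vvdw,ybugs,arum] add [szk,aqb,qhn] -> 11 lines: hodyn gwmi qvw szk aqb qhn texs fllo eun npqg xxfpt
Hunk 4: at line 3 remove [szk,aqb,qhn] add [fwu,hno] -> 10 lines: hodyn gwmi qvw fwu hno texs fllo eun npqg xxfpt
Final line 10: xxfpt

Answer: xxfpt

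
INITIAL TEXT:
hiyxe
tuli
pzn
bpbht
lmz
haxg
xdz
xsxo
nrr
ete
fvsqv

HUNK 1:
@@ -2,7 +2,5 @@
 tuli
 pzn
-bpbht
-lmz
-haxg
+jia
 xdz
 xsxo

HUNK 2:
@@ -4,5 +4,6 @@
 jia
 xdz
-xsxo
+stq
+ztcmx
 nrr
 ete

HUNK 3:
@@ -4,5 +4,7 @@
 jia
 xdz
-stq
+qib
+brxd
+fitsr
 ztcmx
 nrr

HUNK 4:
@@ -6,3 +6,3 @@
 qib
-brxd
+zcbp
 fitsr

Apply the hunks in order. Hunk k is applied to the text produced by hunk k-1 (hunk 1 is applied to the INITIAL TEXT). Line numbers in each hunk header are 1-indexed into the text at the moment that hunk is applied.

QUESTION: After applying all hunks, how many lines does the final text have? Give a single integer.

Hunk 1: at line 2 remove [bpbht,lmz,haxg] add [jia] -> 9 lines: hiyxe tuli pzn jia xdz xsxo nrr ete fvsqv
Hunk 2: at line 4 remove [xsxo] add [stq,ztcmx] -> 10 lines: hiyxe tuli pzn jia xdz stq ztcmx nrr ete fvsqv
Hunk 3: at line 4 remove [stq] add [qib,brxd,fitsr] -> 12 lines: hiyxe tuli pzn jia xdz qib brxd fitsr ztcmx nrr ete fvsqv
Hunk 4: at line 6 remove [brxd] add [zcbp] -> 12 lines: hiyxe tuli pzn jia xdz qib zcbp fitsr ztcmx nrr ete fvsqv
Final line count: 12

Answer: 12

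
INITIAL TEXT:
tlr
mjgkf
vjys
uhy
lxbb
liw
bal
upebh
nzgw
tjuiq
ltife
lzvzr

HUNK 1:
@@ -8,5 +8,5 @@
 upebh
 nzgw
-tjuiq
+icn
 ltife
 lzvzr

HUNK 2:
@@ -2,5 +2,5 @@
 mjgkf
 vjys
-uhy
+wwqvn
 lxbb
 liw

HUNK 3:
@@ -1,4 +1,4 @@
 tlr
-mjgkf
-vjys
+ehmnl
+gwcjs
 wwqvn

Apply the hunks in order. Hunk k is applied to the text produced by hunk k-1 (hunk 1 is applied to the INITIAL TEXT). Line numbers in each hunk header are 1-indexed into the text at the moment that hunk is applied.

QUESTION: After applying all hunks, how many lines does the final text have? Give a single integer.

Hunk 1: at line 8 remove [tjuiq] add [icn] -> 12 lines: tlr mjgkf vjys uhy lxbb liw bal upebh nzgw icn ltife lzvzr
Hunk 2: at line 2 remove [uhy] add [wwqvn] -> 12 lines: tlr mjgkf vjys wwqvn lxbb liw bal upebh nzgw icn ltife lzvzr
Hunk 3: at line 1 remove [mjgkf,vjys] add [ehmnl,gwcjs] -> 12 lines: tlr ehmnl gwcjs wwqvn lxbb liw bal upebh nzgw icn ltife lzvzr
Final line count: 12

Answer: 12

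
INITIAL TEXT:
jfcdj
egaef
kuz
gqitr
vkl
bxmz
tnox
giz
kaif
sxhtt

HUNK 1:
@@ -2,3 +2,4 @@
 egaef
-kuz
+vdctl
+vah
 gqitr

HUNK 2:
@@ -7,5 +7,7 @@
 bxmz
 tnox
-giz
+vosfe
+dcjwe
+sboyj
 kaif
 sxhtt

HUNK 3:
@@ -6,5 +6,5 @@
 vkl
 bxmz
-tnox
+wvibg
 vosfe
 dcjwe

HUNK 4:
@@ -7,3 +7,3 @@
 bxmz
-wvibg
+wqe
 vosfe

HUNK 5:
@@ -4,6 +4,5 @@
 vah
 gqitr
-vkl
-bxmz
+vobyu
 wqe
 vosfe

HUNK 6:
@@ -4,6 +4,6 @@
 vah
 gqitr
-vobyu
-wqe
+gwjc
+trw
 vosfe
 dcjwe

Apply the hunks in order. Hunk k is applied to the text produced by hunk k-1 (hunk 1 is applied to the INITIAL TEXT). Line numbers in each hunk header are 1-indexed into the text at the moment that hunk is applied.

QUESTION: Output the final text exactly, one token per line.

Hunk 1: at line 2 remove [kuz] add [vdctl,vah] -> 11 lines: jfcdj egaef vdctl vah gqitr vkl bxmz tnox giz kaif sxhtt
Hunk 2: at line 7 remove [giz] add [vosfe,dcjwe,sboyj] -> 13 lines: jfcdj egaef vdctl vah gqitr vkl bxmz tnox vosfe dcjwe sboyj kaif sxhtt
Hunk 3: at line 6 remove [tnox] add [wvibg] -> 13 lines: jfcdj egaef vdctl vah gqitr vkl bxmz wvibg vosfe dcjwe sboyj kaif sxhtt
Hunk 4: at line 7 remove [wvibg] add [wqe] -> 13 lines: jfcdj egaef vdctl vah gqitr vkl bxmz wqe vosfe dcjwe sboyj kaif sxhtt
Hunk 5: at line 4 remove [vkl,bxmz] add [vobyu] -> 12 lines: jfcdj egaef vdctl vah gqitr vobyu wqe vosfe dcjwe sboyj kaif sxhtt
Hunk 6: at line 4 remove [vobyu,wqe] add [gwjc,trw] -> 12 lines: jfcdj egaef vdctl vah gqitr gwjc trw vosfe dcjwe sboyj kaif sxhtt

Answer: jfcdj
egaef
vdctl
vah
gqitr
gwjc
trw
vosfe
dcjwe
sboyj
kaif
sxhtt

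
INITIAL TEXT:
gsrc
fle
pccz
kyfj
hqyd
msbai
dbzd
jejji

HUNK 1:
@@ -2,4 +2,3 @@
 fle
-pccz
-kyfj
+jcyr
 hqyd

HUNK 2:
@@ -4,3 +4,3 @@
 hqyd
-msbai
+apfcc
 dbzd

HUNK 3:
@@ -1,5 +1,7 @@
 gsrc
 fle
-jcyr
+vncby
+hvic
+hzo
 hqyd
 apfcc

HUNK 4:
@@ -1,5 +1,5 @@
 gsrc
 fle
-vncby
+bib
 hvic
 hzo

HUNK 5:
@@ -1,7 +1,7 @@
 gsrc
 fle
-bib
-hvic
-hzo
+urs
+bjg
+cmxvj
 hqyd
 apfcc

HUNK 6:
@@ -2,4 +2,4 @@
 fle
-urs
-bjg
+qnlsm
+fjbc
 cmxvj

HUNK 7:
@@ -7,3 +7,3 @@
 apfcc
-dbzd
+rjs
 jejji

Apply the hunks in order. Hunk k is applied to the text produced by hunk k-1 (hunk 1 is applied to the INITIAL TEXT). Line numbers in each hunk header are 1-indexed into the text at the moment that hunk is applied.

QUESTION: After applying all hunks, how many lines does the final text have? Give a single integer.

Hunk 1: at line 2 remove [pccz,kyfj] add [jcyr] -> 7 lines: gsrc fle jcyr hqyd msbai dbzd jejji
Hunk 2: at line 4 remove [msbai] add [apfcc] -> 7 lines: gsrc fle jcyr hqyd apfcc dbzd jejji
Hunk 3: at line 1 remove [jcyr] add [vncby,hvic,hzo] -> 9 lines: gsrc fle vncby hvic hzo hqyd apfcc dbzd jejji
Hunk 4: at line 1 remove [vncby] add [bib] -> 9 lines: gsrc fle bib hvic hzo hqyd apfcc dbzd jejji
Hunk 5: at line 1 remove [bib,hvic,hzo] add [urs,bjg,cmxvj] -> 9 lines: gsrc fle urs bjg cmxvj hqyd apfcc dbzd jejji
Hunk 6: at line 2 remove [urs,bjg] add [qnlsm,fjbc] -> 9 lines: gsrc fle qnlsm fjbc cmxvj hqyd apfcc dbzd jejji
Hunk 7: at line 7 remove [dbzd] add [rjs] -> 9 lines: gsrc fle qnlsm fjbc cmxvj hqyd apfcc rjs jejji
Final line count: 9

Answer: 9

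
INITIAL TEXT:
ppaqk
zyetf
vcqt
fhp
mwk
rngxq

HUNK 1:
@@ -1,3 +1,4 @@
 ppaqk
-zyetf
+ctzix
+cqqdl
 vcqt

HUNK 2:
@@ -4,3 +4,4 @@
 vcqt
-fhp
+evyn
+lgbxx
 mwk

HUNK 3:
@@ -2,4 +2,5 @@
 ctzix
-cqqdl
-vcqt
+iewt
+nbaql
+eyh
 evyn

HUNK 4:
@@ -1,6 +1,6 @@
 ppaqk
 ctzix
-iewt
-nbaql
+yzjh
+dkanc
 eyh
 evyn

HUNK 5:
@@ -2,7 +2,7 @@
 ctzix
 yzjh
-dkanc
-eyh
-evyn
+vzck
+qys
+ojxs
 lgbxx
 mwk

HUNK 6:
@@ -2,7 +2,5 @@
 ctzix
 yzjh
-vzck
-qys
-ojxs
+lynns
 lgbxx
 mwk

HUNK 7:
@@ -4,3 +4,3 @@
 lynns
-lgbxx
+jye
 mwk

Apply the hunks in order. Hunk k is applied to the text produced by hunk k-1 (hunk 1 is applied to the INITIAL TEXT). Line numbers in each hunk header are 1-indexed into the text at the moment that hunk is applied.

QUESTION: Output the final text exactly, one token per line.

Hunk 1: at line 1 remove [zyetf] add [ctzix,cqqdl] -> 7 lines: ppaqk ctzix cqqdl vcqt fhp mwk rngxq
Hunk 2: at line 4 remove [fhp] add [evyn,lgbxx] -> 8 lines: ppaqk ctzix cqqdl vcqt evyn lgbxx mwk rngxq
Hunk 3: at line 2 remove [cqqdl,vcqt] add [iewt,nbaql,eyh] -> 9 lines: ppaqk ctzix iewt nbaql eyh evyn lgbxx mwk rngxq
Hunk 4: at line 1 remove [iewt,nbaql] add [yzjh,dkanc] -> 9 lines: ppaqk ctzix yzjh dkanc eyh evyn lgbxx mwk rngxq
Hunk 5: at line 2 remove [dkanc,eyh,evyn] add [vzck,qys,ojxs] -> 9 lines: ppaqk ctzix yzjh vzck qys ojxs lgbxx mwk rngxq
Hunk 6: at line 2 remove [vzck,qys,ojxs] add [lynns] -> 7 lines: ppaqk ctzix yzjh lynns lgbxx mwk rngxq
Hunk 7: at line 4 remove [lgbxx] add [jye] -> 7 lines: ppaqk ctzix yzjh lynns jye mwk rngxq

Answer: ppaqk
ctzix
yzjh
lynns
jye
mwk
rngxq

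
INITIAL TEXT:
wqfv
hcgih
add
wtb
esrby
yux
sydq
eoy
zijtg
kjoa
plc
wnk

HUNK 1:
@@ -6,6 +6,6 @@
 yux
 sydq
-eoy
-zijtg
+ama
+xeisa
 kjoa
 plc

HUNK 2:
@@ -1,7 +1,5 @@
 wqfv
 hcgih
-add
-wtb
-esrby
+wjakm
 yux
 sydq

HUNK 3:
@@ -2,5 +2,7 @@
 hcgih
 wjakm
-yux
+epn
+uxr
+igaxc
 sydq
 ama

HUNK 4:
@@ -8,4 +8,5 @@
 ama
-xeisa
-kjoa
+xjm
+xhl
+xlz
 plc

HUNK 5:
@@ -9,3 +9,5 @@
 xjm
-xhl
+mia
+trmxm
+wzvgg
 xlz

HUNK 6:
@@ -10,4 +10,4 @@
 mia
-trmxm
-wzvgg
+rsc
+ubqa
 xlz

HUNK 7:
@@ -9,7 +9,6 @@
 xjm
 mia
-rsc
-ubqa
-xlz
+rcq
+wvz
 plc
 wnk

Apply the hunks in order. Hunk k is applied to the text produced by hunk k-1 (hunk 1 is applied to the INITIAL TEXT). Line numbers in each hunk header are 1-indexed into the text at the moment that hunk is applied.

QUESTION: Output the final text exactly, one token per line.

Hunk 1: at line 6 remove [eoy,zijtg] add [ama,xeisa] -> 12 lines: wqfv hcgih add wtb esrby yux sydq ama xeisa kjoa plc wnk
Hunk 2: at line 1 remove [add,wtb,esrby] add [wjakm] -> 10 lines: wqfv hcgih wjakm yux sydq ama xeisa kjoa plc wnk
Hunk 3: at line 2 remove [yux] add [epn,uxr,igaxc] -> 12 lines: wqfv hcgih wjakm epn uxr igaxc sydq ama xeisa kjoa plc wnk
Hunk 4: at line 8 remove [xeisa,kjoa] add [xjm,xhl,xlz] -> 13 lines: wqfv hcgih wjakm epn uxr igaxc sydq ama xjm xhl xlz plc wnk
Hunk 5: at line 9 remove [xhl] add [mia,trmxm,wzvgg] -> 15 lines: wqfv hcgih wjakm epn uxr igaxc sydq ama xjm mia trmxm wzvgg xlz plc wnk
Hunk 6: at line 10 remove [trmxm,wzvgg] add [rsc,ubqa] -> 15 lines: wqfv hcgih wjakm epn uxr igaxc sydq ama xjm mia rsc ubqa xlz plc wnk
Hunk 7: at line 9 remove [rsc,ubqa,xlz] add [rcq,wvz] -> 14 lines: wqfv hcgih wjakm epn uxr igaxc sydq ama xjm mia rcq wvz plc wnk

Answer: wqfv
hcgih
wjakm
epn
uxr
igaxc
sydq
ama
xjm
mia
rcq
wvz
plc
wnk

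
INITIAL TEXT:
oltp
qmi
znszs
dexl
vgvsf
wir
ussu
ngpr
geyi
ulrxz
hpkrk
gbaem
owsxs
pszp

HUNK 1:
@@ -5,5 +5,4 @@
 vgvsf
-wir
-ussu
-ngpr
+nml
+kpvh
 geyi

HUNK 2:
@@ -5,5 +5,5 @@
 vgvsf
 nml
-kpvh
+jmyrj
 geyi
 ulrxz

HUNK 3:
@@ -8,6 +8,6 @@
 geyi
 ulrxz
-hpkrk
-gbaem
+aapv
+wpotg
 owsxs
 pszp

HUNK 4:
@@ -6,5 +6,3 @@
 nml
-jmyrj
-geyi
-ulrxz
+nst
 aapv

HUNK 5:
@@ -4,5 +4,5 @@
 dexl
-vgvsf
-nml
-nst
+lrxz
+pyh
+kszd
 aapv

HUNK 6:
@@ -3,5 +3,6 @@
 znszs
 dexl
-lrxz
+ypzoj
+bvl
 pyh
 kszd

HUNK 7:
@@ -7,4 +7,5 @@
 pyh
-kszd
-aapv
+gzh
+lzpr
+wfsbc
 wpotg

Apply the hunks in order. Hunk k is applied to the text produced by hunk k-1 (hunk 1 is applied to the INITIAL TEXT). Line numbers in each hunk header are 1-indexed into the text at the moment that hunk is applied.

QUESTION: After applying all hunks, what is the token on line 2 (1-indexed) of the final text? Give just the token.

Answer: qmi

Derivation:
Hunk 1: at line 5 remove [wir,ussu,ngpr] add [nml,kpvh] -> 13 lines: oltp qmi znszs dexl vgvsf nml kpvh geyi ulrxz hpkrk gbaem owsxs pszp
Hunk 2: at line 5 remove [kpvh] add [jmyrj] -> 13 lines: oltp qmi znszs dexl vgvsf nml jmyrj geyi ulrxz hpkrk gbaem owsxs pszp
Hunk 3: at line 8 remove [hpkrk,gbaem] add [aapv,wpotg] -> 13 lines: oltp qmi znszs dexl vgvsf nml jmyrj geyi ulrxz aapv wpotg owsxs pszp
Hunk 4: at line 6 remove [jmyrj,geyi,ulrxz] add [nst] -> 11 lines: oltp qmi znszs dexl vgvsf nml nst aapv wpotg owsxs pszp
Hunk 5: at line 4 remove [vgvsf,nml,nst] add [lrxz,pyh,kszd] -> 11 lines: oltp qmi znszs dexl lrxz pyh kszd aapv wpotg owsxs pszp
Hunk 6: at line 3 remove [lrxz] add [ypzoj,bvl] -> 12 lines: oltp qmi znszs dexl ypzoj bvl pyh kszd aapv wpotg owsxs pszp
Hunk 7: at line 7 remove [kszd,aapv] add [gzh,lzpr,wfsbc] -> 13 lines: oltp qmi znszs dexl ypzoj bvl pyh gzh lzpr wfsbc wpotg owsxs pszp
Final line 2: qmi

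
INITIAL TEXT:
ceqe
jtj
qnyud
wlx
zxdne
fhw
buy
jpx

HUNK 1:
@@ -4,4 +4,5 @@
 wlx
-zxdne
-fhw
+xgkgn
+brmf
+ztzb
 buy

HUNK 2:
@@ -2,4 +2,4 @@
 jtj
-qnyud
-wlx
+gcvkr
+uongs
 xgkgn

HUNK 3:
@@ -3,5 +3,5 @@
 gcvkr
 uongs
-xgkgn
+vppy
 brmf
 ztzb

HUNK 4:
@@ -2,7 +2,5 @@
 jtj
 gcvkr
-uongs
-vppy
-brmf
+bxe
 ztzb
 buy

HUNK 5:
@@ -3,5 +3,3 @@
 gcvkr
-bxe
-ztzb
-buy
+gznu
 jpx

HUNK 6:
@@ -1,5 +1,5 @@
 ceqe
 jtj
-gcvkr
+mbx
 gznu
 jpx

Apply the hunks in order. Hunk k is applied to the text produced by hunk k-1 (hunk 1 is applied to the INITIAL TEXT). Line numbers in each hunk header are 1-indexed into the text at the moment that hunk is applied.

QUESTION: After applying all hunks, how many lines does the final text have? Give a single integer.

Answer: 5

Derivation:
Hunk 1: at line 4 remove [zxdne,fhw] add [xgkgn,brmf,ztzb] -> 9 lines: ceqe jtj qnyud wlx xgkgn brmf ztzb buy jpx
Hunk 2: at line 2 remove [qnyud,wlx] add [gcvkr,uongs] -> 9 lines: ceqe jtj gcvkr uongs xgkgn brmf ztzb buy jpx
Hunk 3: at line 3 remove [xgkgn] add [vppy] -> 9 lines: ceqe jtj gcvkr uongs vppy brmf ztzb buy jpx
Hunk 4: at line 2 remove [uongs,vppy,brmf] add [bxe] -> 7 lines: ceqe jtj gcvkr bxe ztzb buy jpx
Hunk 5: at line 3 remove [bxe,ztzb,buy] add [gznu] -> 5 lines: ceqe jtj gcvkr gznu jpx
Hunk 6: at line 1 remove [gcvkr] add [mbx] -> 5 lines: ceqe jtj mbx gznu jpx
Final line count: 5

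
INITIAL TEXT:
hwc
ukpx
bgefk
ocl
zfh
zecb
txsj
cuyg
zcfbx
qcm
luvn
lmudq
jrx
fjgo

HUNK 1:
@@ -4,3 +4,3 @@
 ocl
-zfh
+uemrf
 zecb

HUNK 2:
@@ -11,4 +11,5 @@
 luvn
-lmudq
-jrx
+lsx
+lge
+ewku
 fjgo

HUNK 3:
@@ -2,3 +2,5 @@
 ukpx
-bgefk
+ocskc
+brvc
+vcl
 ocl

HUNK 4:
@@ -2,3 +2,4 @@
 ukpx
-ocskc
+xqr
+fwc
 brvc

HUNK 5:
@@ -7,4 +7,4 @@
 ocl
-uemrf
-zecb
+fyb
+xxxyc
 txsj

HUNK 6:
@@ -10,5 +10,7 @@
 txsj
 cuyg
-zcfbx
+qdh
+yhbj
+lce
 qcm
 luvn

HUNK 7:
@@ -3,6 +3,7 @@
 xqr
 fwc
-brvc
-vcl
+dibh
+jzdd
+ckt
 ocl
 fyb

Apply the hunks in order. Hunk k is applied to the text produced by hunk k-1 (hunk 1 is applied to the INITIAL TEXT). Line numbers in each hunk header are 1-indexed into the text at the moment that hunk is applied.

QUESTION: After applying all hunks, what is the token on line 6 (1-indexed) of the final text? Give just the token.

Hunk 1: at line 4 remove [zfh] add [uemrf] -> 14 lines: hwc ukpx bgefk ocl uemrf zecb txsj cuyg zcfbx qcm luvn lmudq jrx fjgo
Hunk 2: at line 11 remove [lmudq,jrx] add [lsx,lge,ewku] -> 15 lines: hwc ukpx bgefk ocl uemrf zecb txsj cuyg zcfbx qcm luvn lsx lge ewku fjgo
Hunk 3: at line 2 remove [bgefk] add [ocskc,brvc,vcl] -> 17 lines: hwc ukpx ocskc brvc vcl ocl uemrf zecb txsj cuyg zcfbx qcm luvn lsx lge ewku fjgo
Hunk 4: at line 2 remove [ocskc] add [xqr,fwc] -> 18 lines: hwc ukpx xqr fwc brvc vcl ocl uemrf zecb txsj cuyg zcfbx qcm luvn lsx lge ewku fjgo
Hunk 5: at line 7 remove [uemrf,zecb] add [fyb,xxxyc] -> 18 lines: hwc ukpx xqr fwc brvc vcl ocl fyb xxxyc txsj cuyg zcfbx qcm luvn lsx lge ewku fjgo
Hunk 6: at line 10 remove [zcfbx] add [qdh,yhbj,lce] -> 20 lines: hwc ukpx xqr fwc brvc vcl ocl fyb xxxyc txsj cuyg qdh yhbj lce qcm luvn lsx lge ewku fjgo
Hunk 7: at line 3 remove [brvc,vcl] add [dibh,jzdd,ckt] -> 21 lines: hwc ukpx xqr fwc dibh jzdd ckt ocl fyb xxxyc txsj cuyg qdh yhbj lce qcm luvn lsx lge ewku fjgo
Final line 6: jzdd

Answer: jzdd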